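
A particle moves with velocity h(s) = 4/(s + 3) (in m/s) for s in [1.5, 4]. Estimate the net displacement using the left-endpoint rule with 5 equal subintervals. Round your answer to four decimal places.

Δs = (4 − 1.5)/5 = 0.5.
Left endpoints: 1.5, 2, 2.5, 3, 3.5.
h(1.5) = 8/9, h(2) = 0.8, h(2.5) = 8/11, h(3) = 2/3, h(3.5) = 8/13.
Sum = Δs · [h(1.5) + h(2) + h(2.5) + h(3) + h(3.5)].
Sum ≈ 1.8491.

1.8491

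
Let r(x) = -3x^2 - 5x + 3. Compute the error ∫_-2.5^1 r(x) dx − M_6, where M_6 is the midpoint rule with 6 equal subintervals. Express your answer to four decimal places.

-0.2977

Exact integral: ∫_-2.5^1 r(x) dx = 7.
M_6 ≈ 7.297743.
Error ≈ 7 − 7.297743 ≈ -0.2977.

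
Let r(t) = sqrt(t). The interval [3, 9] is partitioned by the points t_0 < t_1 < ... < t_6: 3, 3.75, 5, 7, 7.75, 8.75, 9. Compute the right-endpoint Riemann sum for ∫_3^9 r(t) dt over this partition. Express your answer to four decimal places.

Subinterval widths: 0.75, 1.25, 2, 0.75, 1, 0.25.
Right endpoints: 3.75, 5, 7, 7.75, 8.75, 9.
r(3.75) ≈ 1.9365, r(5) ≈ 2.2361, r(7) ≈ 2.6458, r(7.75) ≈ 2.7839, r(8.75) ≈ 2.9580, r(9) ≈ 3.0000.
Sum = Σ Δt_i · r(t_i).
Sum ≈ 15.3349.

15.3349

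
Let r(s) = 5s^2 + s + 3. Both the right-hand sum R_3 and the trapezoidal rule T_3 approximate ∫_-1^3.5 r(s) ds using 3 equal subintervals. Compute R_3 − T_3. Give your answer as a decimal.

45.5625

R_3 = 146.25.
T_3 = 100.6875.
R_3 − T_3 = 45.5625.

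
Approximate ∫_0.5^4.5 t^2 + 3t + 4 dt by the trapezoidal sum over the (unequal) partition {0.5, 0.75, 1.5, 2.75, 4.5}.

77.625

Subinterval widths: 0.25, 0.75, 1.25, 1.75.
f(0.5) = 5.75, f(0.75) = 6.8125, f(1.5) = 10.75, f(2.75) = 19.8125, f(4.5) = 37.75.
On each subinterval the trapezoid contributes (Δt_i/2)·[f(t_{i-1}) + f(t_i)].
Sum = 77.625.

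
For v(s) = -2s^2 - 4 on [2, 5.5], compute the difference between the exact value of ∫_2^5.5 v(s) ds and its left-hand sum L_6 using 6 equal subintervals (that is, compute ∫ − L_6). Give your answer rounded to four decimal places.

-14.9155

Exact integral: ∫_2^5.5 v(s) ds ≈ -119.583333.
L_6 ≈ -104.667824.
Error ≈ -119.583333 − (-104.667824) ≈ -14.9155.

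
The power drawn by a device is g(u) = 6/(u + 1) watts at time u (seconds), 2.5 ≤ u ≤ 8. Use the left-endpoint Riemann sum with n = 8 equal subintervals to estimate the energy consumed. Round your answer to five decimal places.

Δu = (8 − 2.5)/8 = 0.6875.
Left endpoints: 2.5, 3.1875, 3.875, 4.5625, 5.25, 5.9375, 6.625, 7.3125.
g(2.5) = 12/7, g(3.1875) = 96/67, g(3.875) = 16/13, g(4.5625) = 96/89, g(5.25) = 0.96, g(5.9375) = 32/37, g(6.625) = 48/61, g(7.3125) = 96/133.
Sum = Δu · [g(2.5) + g(3.1875) + g(3.875) + ...].
Sum ≈ 6.04319.

6.04319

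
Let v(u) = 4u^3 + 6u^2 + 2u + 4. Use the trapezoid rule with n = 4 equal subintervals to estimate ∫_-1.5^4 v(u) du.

Δu = (4 − (-1.5))/4 = 1.375.
v(-1.5) = 1, v(-0.125) = 3.8359375, v(1.25) = 23.6875, v(2.625) = 122.9453125, v(4) = 364.
T_4 = (Δu/2)·[v(u_0) + 2v(u_1) + 2v(u_2) + 2v(u_3) + v(u_4)].
Sum = 457.83203125.

457.83203125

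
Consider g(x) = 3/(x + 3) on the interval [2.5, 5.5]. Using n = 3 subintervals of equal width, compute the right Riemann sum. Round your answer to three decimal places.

1.214

Δx = (5.5 − 2.5)/3 = 1.
Right endpoints: 3.5, 4.5, 5.5.
g(3.5) = 6/13, g(4.5) = 0.4, g(5.5) = 6/17.
Sum = Δx · [g(3.5) + g(4.5) + g(5.5)].
Sum ≈ 1.214.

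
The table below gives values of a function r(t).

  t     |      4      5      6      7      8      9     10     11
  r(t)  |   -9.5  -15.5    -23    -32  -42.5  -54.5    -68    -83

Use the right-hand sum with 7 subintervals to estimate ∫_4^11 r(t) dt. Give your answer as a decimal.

-318.5

Δt = 1.
Sum = 1·[(-15.5) + (-23) + (-32) + (-42.5) + (-54.5) + (-68) + (-83)] = -318.5.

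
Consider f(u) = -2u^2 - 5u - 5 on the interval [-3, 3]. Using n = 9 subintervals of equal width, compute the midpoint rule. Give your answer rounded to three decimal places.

Δu = (3 − (-3))/9 = 2/3.
Midpoints: -8/3, -2, -4/3, -2/3, 0, 2/3, 4/3, 2, 8/3.
f(-8/3) = -53/9, f(-2) = -3, f(-4/3) = -17/9, f(-2/3) = -23/9, f(0) = -5, f(2/3) = -83/9, f(4/3) = -137/9, f(2) = -23, f(8/3) = -293/9.
Sum = Δu · [f(-8/3) + f(-2) + f(-4/3) + ...].
Sum ≈ -65.556.

-65.556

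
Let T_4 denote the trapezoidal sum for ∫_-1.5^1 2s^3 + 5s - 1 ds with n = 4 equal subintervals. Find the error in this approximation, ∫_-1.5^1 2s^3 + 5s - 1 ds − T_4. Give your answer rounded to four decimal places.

Exact integral: ∫_-1.5^1 f(s) ds = -7.65625.
T_4 ≈ -7.900391.
Error ≈ -7.65625 − (-7.900391) ≈ 0.2441.

0.2441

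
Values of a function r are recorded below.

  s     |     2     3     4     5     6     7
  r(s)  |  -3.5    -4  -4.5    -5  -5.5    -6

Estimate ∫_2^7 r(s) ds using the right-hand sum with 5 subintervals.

Δs = 1.
Sum = 1·[(-4) + (-4.5) + (-5) + (-5.5) + (-6)] = -25.

-25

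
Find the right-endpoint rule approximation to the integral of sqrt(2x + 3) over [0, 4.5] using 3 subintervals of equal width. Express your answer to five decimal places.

13.37039

Δx = (4.5 − 0)/3 = 1.5.
Right endpoints: 1.5, 3, 4.5.
f(1.5) ≈ 2.44949, f(3) ≈ 3.00000, f(4.5) ≈ 3.46410.
Sum = Δx · [f(1.5) + f(3) + f(4.5)].
Sum ≈ 13.37039.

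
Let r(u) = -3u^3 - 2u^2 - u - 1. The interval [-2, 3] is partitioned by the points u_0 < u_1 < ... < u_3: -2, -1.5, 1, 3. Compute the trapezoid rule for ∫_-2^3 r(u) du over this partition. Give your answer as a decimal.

Subinterval widths: 0.5, 2.5, 2.
r(-2) = 17, r(-1.5) = 6.125, r(1) = -7, r(3) = -103.
On each subinterval the trapezoid contributes (Δu_i/2)·[r(u_{i-1}) + r(u_i)].
Sum = -105.3125.

-105.3125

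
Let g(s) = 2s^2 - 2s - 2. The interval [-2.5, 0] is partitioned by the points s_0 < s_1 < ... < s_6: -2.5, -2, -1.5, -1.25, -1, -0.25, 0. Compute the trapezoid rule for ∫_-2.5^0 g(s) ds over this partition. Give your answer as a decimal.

Subinterval widths: 0.5, 0.5, 0.25, 0.25, 0.75, 0.25.
g(-2.5) = 15.5, g(-2) = 10, g(-1.5) = 5.5, g(-1.25) = 3.625, g(-1) = 2, g(-0.25) = -1.375, g(0) = -2.
On each subinterval the trapezoid contributes (Δs_i/2)·[g(s_{i-1}) + g(s_i)].
Sum = 11.90625.

11.90625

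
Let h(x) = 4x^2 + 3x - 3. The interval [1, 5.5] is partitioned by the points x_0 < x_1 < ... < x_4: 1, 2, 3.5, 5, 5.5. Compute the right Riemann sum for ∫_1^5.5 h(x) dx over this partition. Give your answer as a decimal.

Subinterval widths: 1, 1.5, 1.5, 0.5.
Right endpoints: 2, 3.5, 5, 5.5.
h(2) = 19, h(3.5) = 56.5, h(5) = 112, h(5.5) = 134.5.
Sum = Σ Δx_i · h(x_i).
Sum = 339.

339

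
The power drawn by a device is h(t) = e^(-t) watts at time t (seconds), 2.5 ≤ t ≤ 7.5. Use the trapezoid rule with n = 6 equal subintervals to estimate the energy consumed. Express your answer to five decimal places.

0.08620

Δt = (7.5 − 2.5)/6 = 5/6.
h(2.5) ≈ 0.08208, h(10/3) ≈ 0.03567, h(25/6) ≈ 0.01550, h(5) ≈ 0.00674, h(35/6) ≈ 0.00293, h(20/3) ≈ 0.00127, h(7.5) ≈ 0.00055.
T_6 = (Δt/2)·[h(t_0) + 2h(t_1) + ... + 2h(t_{5}) + h(t_6)].
Sum ≈ 0.08620.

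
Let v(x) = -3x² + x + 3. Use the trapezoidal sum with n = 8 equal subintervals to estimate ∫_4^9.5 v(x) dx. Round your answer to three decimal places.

Δx = (9.5 − 4)/8 = 0.6875.
v(4) = -41, v(4.6875) = -58.23046875, v(5.375) = -78.296875, v(6.0625) = -101.19921875, v(6.75) = -126.9375, v(7.4375) = -155.51171875, v(8.125) = -186.921875, v(8.8125) = -221.16796875, v(9.5) = -258.25.
T_8 = (Δx/2)·[v(x_0) + 2v(x_1) + ... + 2v(x_{7}) + v(x_8)].
Sum ≈ -741.050.

-741.050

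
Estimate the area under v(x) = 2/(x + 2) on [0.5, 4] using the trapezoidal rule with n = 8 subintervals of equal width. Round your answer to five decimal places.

1.75514

Δx = (4 − 0.5)/8 = 0.4375.
v(0.5) = 0.8, v(0.9375) = 32/47, v(1.375) = 16/27, v(1.8125) = 32/61, v(2.25) = 8/17, v(2.6875) = 32/75, v(3.125) = 16/41, v(3.5625) = 32/89, v(4) = 1/3.
T_8 = (Δx/2)·[v(x_0) + 2v(x_1) + ... + 2v(x_{7}) + v(x_8)].
Sum ≈ 1.75514.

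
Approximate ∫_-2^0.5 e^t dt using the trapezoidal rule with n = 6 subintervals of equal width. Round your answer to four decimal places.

Δt = (0.5 − (-2))/6 = 5/12.
f(-2) ≈ 0.1353, f(-19/12) ≈ 0.2053, f(-7/6) ≈ 0.3114, f(-0.75) ≈ 0.4724, f(-1/3) ≈ 0.7165, f(1/12) ≈ 1.0869, f(0.5) ≈ 1.6487.
T_6 = (Δt/2)·[f(t_0) + 2f(t_1) + ... + 2f(t_{5}) + f(t_6)].
Sum ≈ 1.5352.

1.5352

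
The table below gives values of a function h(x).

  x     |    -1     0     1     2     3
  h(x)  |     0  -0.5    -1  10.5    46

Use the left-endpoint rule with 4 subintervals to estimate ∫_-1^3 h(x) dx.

9

Δx = 1.
Sum = 1·[0 + (-0.5) + (-1) + 10.5] = 9.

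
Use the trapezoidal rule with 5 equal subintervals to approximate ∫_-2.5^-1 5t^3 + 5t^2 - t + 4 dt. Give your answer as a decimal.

-15.05625

Δt = (-1 − (-2.5))/5 = 0.3.
f(-2.5) = -40.375, f(-2.2) = -22.84, f(-1.9) = -10.345, f(-1.6) = -2.08, f(-1.3) = 2.765, f(-1) = 5.
T_5 = (Δt/2)·[f(t_0) + 2f(t_1) + ... + 2f(t_{4}) + f(t_5)].
Sum = -15.05625.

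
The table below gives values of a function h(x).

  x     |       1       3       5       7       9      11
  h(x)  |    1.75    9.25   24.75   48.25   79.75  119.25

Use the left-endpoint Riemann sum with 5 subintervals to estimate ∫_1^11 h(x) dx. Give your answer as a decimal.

327.5

Δx = 2.
Sum = 2·[1.75 + 9.25 + 24.75 + 48.25 + 79.75] = 327.5.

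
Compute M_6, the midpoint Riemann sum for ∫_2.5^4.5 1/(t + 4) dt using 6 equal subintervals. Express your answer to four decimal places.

Δt = (4.5 − 2.5)/6 = 1/3.
Midpoints: 8/3, 3, 10/3, 11/3, 4, 13/3.
f(8/3) = 0.15, f(3) = 1/7, f(10/3) = 3/22, f(11/3) = 3/23, f(4) = 0.125, f(13/3) = 0.12.
Sum = Δt · [f(8/3) + f(3) + f(10/3) + ...].
Sum ≈ 0.2682.

0.2682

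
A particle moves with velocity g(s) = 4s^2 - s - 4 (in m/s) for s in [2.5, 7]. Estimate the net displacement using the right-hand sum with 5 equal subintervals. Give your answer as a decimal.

474.48

Δs = (7 − 2.5)/5 = 0.9.
Right endpoints: 3.4, 4.3, 5.2, 6.1, 7.
g(3.4) = 38.84, g(4.3) = 65.66, g(5.2) = 98.96, g(6.1) = 138.74, g(7) = 185.
Sum = Δs · [g(3.4) + g(4.3) + g(5.2) + g(6.1) + g(7)].
Sum = 474.48.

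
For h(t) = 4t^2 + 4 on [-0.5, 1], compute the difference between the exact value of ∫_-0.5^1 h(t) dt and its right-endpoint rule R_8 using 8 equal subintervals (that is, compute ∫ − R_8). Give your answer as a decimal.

-0.31640625

Exact integral: ∫_-0.5^1 h(t) dt = 7.5.
R_8 = 7.81640625.
Error = 7.5 − 7.81640625 = -0.31640625.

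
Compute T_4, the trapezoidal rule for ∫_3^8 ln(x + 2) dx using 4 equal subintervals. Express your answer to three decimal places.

9.966

Δx = (8 − 3)/4 = 1.25.
f(3) ≈ 1.609, f(4.25) ≈ 1.833, f(5.5) ≈ 2.015, f(6.75) ≈ 2.169, f(8) ≈ 2.303.
T_4 = (Δx/2)·[f(x_0) + 2f(x_1) + 2f(x_2) + 2f(x_3) + f(x_4)].
Sum ≈ 9.966.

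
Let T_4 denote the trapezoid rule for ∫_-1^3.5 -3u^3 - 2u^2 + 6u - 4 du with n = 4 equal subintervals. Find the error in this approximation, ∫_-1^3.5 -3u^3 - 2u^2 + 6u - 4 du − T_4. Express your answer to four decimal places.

12.5771

Exact integral: ∫_-1^3.5 f(u) du = -125.296875.
T_4 ≈ -137.874023.
Error ≈ -125.296875 − (-137.874023) ≈ 12.5771.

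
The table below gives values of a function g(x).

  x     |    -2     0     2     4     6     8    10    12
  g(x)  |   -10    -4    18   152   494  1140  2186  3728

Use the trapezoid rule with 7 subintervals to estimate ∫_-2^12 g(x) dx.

11690

Δx = 2.
T_7 = (2/2)·[(-10) + 2·(-4) + 2·18 + 2·152 + 2·494 + 2·1140 + 2·2186 + 3728] = 11690.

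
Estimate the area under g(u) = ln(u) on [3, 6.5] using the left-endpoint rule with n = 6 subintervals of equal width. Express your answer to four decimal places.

Δu = (6.5 − 3)/6 = 7/12.
Left endpoints: 3, 43/12, 25/6, 4.75, 16/3, 71/12.
g(3) ≈ 1.0986, g(43/12) ≈ 1.2763, g(25/6) ≈ 1.4271, g(4.75) ≈ 1.5581, g(16/3) ≈ 1.6740, g(71/12) ≈ 1.7778.
Sum = Δu · [g(3) + g(43/12) + g(25/6) + ...].
Sum ≈ 5.1403.

5.1403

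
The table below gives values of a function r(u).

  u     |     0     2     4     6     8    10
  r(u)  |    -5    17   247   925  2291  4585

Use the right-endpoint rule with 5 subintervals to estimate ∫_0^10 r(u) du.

Δu = 2.
Sum = 2·[17 + 247 + 925 + 2291 + 4585] = 16130.

16130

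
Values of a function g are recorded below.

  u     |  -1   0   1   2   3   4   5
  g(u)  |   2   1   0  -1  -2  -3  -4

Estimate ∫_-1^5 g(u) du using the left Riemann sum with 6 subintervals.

Δu = 1.
Sum = 1·[2 + 1 + 0 + (-1) + (-2) + (-3)] = -3.

-3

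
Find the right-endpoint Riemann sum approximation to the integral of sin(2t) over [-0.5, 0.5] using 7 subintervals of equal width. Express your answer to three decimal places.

Δt = (0.5 − (-0.5))/7 = 1/7.
Right endpoints: -5/14, -3/14, -1/14, 1/14, 3/14, 5/14, 0.5.
f(-5/14) ≈ -0.655, f(-3/14) ≈ -0.416, f(-1/14) ≈ -0.142, f(1/14) ≈ 0.142, f(3/14) ≈ 0.416, f(5/14) ≈ 0.655, f(0.5) ≈ 0.841.
Sum = Δt · [f(-5/14) + f(-3/14) + f(-1/14) + ...].
Sum ≈ 0.120.

0.120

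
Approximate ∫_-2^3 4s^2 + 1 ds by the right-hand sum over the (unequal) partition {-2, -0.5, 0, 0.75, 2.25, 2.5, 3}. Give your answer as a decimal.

Subinterval widths: 1.5, 0.5, 0.75, 1.5, 0.25, 0.5.
Right endpoints: -0.5, 0, 0.75, 2.25, 2.5, 3.
f(-0.5) = 2, f(0) = 1, f(0.75) = 3.25, f(2.25) = 21.25, f(2.5) = 26, f(3) = 37.
Sum = Σ Δs_i · f(s_i).
Sum = 62.8125.

62.8125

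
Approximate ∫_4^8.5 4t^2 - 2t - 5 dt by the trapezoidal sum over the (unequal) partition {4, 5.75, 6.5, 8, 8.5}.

Subinterval widths: 1.75, 0.75, 1.5, 0.5.
f(4) = 51, f(5.75) = 115.75, f(6.5) = 151, f(8) = 235, f(8.5) = 267.
On each subinterval the trapezoid contributes (Δt_i/2)·[f(t_{i-1}) + f(t_i)].
Sum = 660.9375.

660.9375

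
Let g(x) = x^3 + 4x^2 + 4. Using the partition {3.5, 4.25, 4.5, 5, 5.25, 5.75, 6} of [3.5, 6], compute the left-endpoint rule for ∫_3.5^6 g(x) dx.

Subinterval widths: 0.75, 0.25, 0.5, 0.25, 0.5, 0.25.
Left endpoints: 3.5, 4.25, 4.5, 5, 5.25, 5.75.
g(3.5) = 95.875, g(4.25) = 153.015625, g(4.5) = 176.125, g(5) = 229, g(5.25) = 258.953125, g(5.75) = 326.359375.
Sum = Σ Δx_i · g(x_i).
Sum = 466.5390625.

466.5390625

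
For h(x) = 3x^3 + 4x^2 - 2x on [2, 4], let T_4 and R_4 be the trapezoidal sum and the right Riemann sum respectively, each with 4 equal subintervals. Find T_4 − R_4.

T_4 = 245.25.
R_4 = 298.25.
T_4 − R_4 = -53.

-53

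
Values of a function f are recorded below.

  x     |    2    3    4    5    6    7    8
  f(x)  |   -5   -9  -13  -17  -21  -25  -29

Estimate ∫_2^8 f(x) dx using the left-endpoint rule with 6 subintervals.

-90

Δx = 1.
Sum = 1·[(-5) + (-9) + (-13) + (-17) + (-21) + (-25)] = -90.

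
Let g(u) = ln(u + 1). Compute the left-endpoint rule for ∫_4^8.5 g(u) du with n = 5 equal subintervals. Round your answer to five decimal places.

8.54487

Δu = (8.5 − 4)/5 = 0.9.
Left endpoints: 4, 4.9, 5.8, 6.7, 7.6.
g(4) ≈ 1.60944, g(4.9) ≈ 1.77495, g(5.8) ≈ 1.91692, g(6.7) ≈ 2.04122, g(7.6) ≈ 2.15176.
Sum = Δu · [g(4) + g(4.9) + g(5.8) + g(6.7) + g(7.6)].
Sum ≈ 8.54487.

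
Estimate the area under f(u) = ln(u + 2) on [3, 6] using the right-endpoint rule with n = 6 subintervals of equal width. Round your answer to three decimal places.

Δu = (6 − 3)/6 = 0.5.
Right endpoints: 3.5, 4, 4.5, 5, 5.5, 6.
f(3.5) ≈ 1.705, f(4) ≈ 1.792, f(4.5) ≈ 1.872, f(5) ≈ 1.946, f(5.5) ≈ 2.015, f(6) ≈ 2.079.
Sum = Δu · [f(3.5) + f(4) + f(4.5) + ...].
Sum ≈ 5.704.

5.704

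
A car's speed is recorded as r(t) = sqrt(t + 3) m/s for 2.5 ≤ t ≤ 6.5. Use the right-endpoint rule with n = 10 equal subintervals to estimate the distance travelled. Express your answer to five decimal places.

Δt = (6.5 − 2.5)/10 = 0.4.
Right endpoints: 2.9, 3.3, 3.7, 4.1, 4.5, 4.9, 5.3, 5.7, 6.1, 6.5.
r(2.9) ≈ 2.42899, r(3.3) ≈ 2.50998, r(3.7) ≈ 2.58844, r(4.1) ≈ 2.66458, r(4.5) ≈ 2.73861, r(4.9) ≈ 2.81069, r(5.3) ≈ 2.88097, r(5.7) ≈ 2.94958, r(6.1) ≈ 3.01662, r(6.5) ≈ 3.08221.
Sum = Δt · [r(2.9) + r(3.3) + r(3.7) + ...].
Sum ≈ 11.06827.

11.06827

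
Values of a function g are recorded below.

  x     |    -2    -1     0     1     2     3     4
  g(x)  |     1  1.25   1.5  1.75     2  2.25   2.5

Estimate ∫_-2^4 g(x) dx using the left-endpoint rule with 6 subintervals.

Δx = 1.
Sum = 1·[1 + 1.25 + 1.5 + 1.75 + 2 + 2.25] = 9.75.

9.75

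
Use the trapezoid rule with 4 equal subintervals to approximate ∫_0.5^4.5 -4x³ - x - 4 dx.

Δx = (4.5 − 0.5)/4 = 1.
f(0.5) = -5, f(1.5) = -19, f(2.5) = -69, f(3.5) = -179, f(4.5) = -373.
T_4 = (Δx/2)·[f(x_0) + 2f(x_1) + 2f(x_2) + 2f(x_3) + f(x_4)].
Sum = -456.

-456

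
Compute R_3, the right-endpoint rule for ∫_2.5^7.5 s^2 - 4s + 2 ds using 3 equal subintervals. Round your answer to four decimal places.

Δs = (7.5 − 2.5)/3 = 5/3.
Right endpoints: 25/6, 35/6, 7.5.
f(25/6) = 97/36, f(35/6) = 457/36, f(7.5) = 28.25.
Sum = Δs · [f(25/6) + f(35/6) + f(7.5)].
Sum ≈ 72.7315.

72.7315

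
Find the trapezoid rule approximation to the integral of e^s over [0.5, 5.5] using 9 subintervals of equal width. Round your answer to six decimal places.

249.262401

Δs = (5.5 − 0.5)/9 = 5/9.
f(0.5) ≈ 1.648721, f(19/18) ≈ 2.873571, f(29/18) ≈ 5.008373, f(13/6) ≈ 8.729138, f(49/18) ≈ 15.214094, f(59/18) ≈ 26.516781, f(23/6) ≈ 46.216336, f(79/18) ≈ 80.550868, f(89/18) ≈ 140.392833, f(5.5) ≈ 244.691932.
T_9 = (Δs/2)·[f(s_0) + 2f(s_1) + ... + 2f(s_{8}) + f(s_9)].
Sum ≈ 249.262401.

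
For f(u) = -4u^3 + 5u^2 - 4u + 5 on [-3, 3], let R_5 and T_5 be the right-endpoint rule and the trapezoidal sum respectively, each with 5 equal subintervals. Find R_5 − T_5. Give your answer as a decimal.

-144

R_5 = -16.8.
T_5 = 127.2.
R_5 − T_5 = -144.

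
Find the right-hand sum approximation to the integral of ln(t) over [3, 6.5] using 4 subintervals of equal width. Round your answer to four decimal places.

5.6977

Δt = (6.5 − 3)/4 = 0.875.
Right endpoints: 3.875, 4.75, 5.625, 6.5.
f(3.875) ≈ 1.3545, f(4.75) ≈ 1.5581, f(5.625) ≈ 1.7272, f(6.5) ≈ 1.8718.
Sum = Δt · [f(3.875) + f(4.75) + f(5.625) + f(6.5)].
Sum ≈ 5.6977.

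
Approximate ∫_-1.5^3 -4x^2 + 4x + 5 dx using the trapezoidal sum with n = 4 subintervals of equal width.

Δx = (3 − (-1.5))/4 = 1.125.
f(-1.5) = -10, f(-0.375) = 2.9375, f(0.75) = 5.75, f(1.875) = -1.5625, f(3) = -19.
T_4 = (Δx/2)·[f(x_0) + 2f(x_1) + 2f(x_2) + 2f(x_3) + f(x_4)].
Sum = -8.296875.

-8.296875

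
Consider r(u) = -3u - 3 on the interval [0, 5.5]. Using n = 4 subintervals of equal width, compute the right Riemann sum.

Δu = (5.5 − 0)/4 = 1.375.
Right endpoints: 1.375, 2.75, 4.125, 5.5.
r(1.375) = -7.125, r(2.75) = -11.25, r(4.125) = -15.375, r(5.5) = -19.5.
Sum = Δu · [r(1.375) + r(2.75) + r(4.125) + r(5.5)].
Sum = -73.21875.

-73.21875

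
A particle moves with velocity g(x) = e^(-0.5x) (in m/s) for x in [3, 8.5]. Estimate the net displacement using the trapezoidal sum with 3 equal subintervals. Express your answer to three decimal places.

Δx = (8.5 − 3)/3 = 11/6.
g(3) ≈ 0.223, g(29/6) ≈ 0.089, g(20/3) ≈ 0.036, g(8.5) ≈ 0.014.
T_3 = (Δx/2)·[g(x_0) + 2g(x_1) + 2g(x_2) + g(x_3)].
Sum ≈ 0.447.

0.447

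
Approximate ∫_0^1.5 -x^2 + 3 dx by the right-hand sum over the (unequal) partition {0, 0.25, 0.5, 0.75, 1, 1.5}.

2.90625

Subinterval widths: 0.25, 0.25, 0.25, 0.25, 0.5.
Right endpoints: 0.25, 0.5, 0.75, 1, 1.5.
f(0.25) = 2.9375, f(0.5) = 2.75, f(0.75) = 2.4375, f(1) = 2, f(1.5) = 0.75.
Sum = Σ Δx_i · f(x_i).
Sum = 2.90625.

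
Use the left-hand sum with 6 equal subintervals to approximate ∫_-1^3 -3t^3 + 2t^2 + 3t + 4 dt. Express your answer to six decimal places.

Δt = (3 − (-1))/6 = 2/3.
Left endpoints: -1, -1/3, 1/3, 1, 5/3, 7/3.
f(-1) = 6, f(-1/3) = 10/3, f(1/3) = 46/9, f(1) = 6, f(5/3) = 2/3, f(7/3) = -146/9.
Sum = Δt · [f(-1) + f(-1/3) + f(1/3) + ...].
Sum ≈ 3.259259.

3.259259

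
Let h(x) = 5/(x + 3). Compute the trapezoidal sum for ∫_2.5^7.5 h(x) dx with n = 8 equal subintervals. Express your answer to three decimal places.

3.237

Δx = (7.5 − 2.5)/8 = 0.625.
h(2.5) = 10/11, h(3.125) = 40/49, h(3.75) = 20/27, h(4.375) = 40/59, h(5) = 0.625, h(5.625) = 40/69, h(6.25) = 20/37, h(6.875) = 40/79, h(7.5) = 10/21.
T_8 = (Δx/2)·[h(x_0) + 2h(x_1) + ... + 2h(x_{7}) + h(x_8)].
Sum ≈ 3.237.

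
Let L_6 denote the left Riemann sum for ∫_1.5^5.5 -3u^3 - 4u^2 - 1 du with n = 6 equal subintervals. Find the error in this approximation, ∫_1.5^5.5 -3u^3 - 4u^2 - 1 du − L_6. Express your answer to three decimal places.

Exact integral: ∫_1.5^5.5 f(u) du ≈ -903.83333.
L_6 ≈ -714.01852.
Error ≈ -903.83333 − (-714.01852) ≈ -189.815.

-189.815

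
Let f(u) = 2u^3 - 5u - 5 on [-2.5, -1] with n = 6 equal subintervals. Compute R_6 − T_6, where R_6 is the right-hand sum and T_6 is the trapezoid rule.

2.71875

R_6 = -10.8515625.
T_6 = -13.5703125.
R_6 − T_6 = 2.71875.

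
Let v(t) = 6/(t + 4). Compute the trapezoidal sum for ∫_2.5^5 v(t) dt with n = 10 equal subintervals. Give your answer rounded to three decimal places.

1.953

Δt = (5 − 2.5)/10 = 0.25.
v(2.5) = 12/13, v(2.75) = 8/9, v(3) = 6/7, v(3.25) = 24/29, v(3.5) = 0.8, v(3.75) = 24/31, v(4) = 0.75, v(4.25) = 8/11, v(4.5) = 12/17, v(4.75) = 24/35, v(5) = 2/3.
T_10 = (Δt/2)·[v(t_0) + 2v(t_1) + ... + 2v(t_{9}) + v(t_10)].
Sum ≈ 1.953.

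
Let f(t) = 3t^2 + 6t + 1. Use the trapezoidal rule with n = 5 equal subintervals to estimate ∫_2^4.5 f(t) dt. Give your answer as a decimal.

Δt = (4.5 − 2)/5 = 0.5.
f(2) = 25, f(2.5) = 34.75, f(3) = 46, f(3.5) = 58.75, f(4) = 73, f(4.5) = 88.75.
T_5 = (Δt/2)·[f(t_0) + 2f(t_1) + ... + 2f(t_{4}) + f(t_5)].
Sum = 134.6875.

134.6875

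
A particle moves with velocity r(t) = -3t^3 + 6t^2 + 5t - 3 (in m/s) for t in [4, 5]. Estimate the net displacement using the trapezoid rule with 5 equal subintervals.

Δt = (5 − 4)/5 = 0.2.
r(4) = -79, r(4.2) = -98.424, r(4.4) = -120.392, r(4.6) = -145.048, r(4.8) = -172.536, r(5) = -203.
T_5 = (Δt/2)·[r(t_0) + 2r(t_1) + ... + 2r(t_{4}) + r(t_5)].
Sum = -135.48.

-135.48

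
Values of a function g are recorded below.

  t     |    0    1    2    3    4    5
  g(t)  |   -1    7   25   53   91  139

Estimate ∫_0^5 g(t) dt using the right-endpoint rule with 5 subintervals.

Δt = 1.
Sum = 1·[7 + 25 + 53 + 91 + 139] = 315.

315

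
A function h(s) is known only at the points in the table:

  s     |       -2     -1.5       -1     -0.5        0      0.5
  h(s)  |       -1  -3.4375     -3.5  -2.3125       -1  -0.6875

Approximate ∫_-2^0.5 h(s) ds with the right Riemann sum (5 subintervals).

-5.46875

Δs = 0.5.
Sum = 0.5·[(-3.4375) + (-3.5) + (-2.3125) + (-1) + (-0.6875)] = -5.46875.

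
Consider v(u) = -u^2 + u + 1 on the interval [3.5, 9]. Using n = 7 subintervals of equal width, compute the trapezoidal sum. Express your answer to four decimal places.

Δu = (9 − 3.5)/7 = 11/14.
v(3.5) = -7.75, v(30/7) = -641/49, v(71/14) = -3851/196, v(41/7) = -1345/49, v(93/14) = -7151/196, v(52/7) = -2291/49, v(115/14) = -11419/196, v(9) = -71.
T_7 = (Δu/2)·[v(u_0) + 2v(u_1) + ... + 2v(u_{6}) + v(u_7)].
Sum ≈ -189.3992.

-189.3992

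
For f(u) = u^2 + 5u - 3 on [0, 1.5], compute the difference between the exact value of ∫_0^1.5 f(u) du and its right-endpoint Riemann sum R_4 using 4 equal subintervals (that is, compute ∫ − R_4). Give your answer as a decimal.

Exact integral: ∫_0^1.5 f(u) du = 2.25.
R_4 = 4.11328125.
Error = 2.25 − 4.11328125 = -1.86328125.

-1.86328125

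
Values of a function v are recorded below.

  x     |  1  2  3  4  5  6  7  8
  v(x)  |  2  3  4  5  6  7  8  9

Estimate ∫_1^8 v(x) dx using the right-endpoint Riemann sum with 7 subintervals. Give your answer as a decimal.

Δx = 1.
Sum = 1·[3 + 4 + 5 + 6 + 7 + 8 + 9] = 42.

42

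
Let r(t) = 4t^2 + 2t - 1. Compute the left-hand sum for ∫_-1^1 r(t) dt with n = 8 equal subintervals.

Δt = (1 − (-1))/8 = 0.25.
Left endpoints: -1, -0.75, -0.5, -0.25, 0, 0.25, 0.5, 0.75.
r(-1) = 1, r(-0.75) = -0.25, r(-0.5) = -1, r(-0.25) = -1.25, r(0) = -1, r(0.25) = -0.25, r(0.5) = 1, r(0.75) = 2.75.
Sum = Δt · [r(-1) + r(-0.75) + r(-0.5) + ...].
Sum = 0.25.

0.25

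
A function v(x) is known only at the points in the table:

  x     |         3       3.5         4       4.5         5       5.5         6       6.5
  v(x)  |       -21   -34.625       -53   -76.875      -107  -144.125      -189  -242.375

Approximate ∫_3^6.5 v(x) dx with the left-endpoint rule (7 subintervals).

-312.8125

Δx = 0.5.
Sum = 0.5·[(-21) + (-34.625) + (-53) + (-76.875) + (-107) + (-144.125) + (-189)] = -312.8125.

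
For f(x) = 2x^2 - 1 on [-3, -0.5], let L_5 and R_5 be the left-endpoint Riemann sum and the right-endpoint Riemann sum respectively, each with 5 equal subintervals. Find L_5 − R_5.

8.75

L_5 = 20.
R_5 = 11.25.
L_5 − R_5 = 8.75.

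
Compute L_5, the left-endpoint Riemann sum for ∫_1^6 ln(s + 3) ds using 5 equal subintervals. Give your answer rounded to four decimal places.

8.8128

Δs = (6 − 1)/5 = 1.
Left endpoints: 1, 2, 3, 4, 5.
f(1) ≈ 1.3863, f(2) ≈ 1.6094, f(3) ≈ 1.7918, f(4) ≈ 1.9459, f(5) ≈ 2.0794.
Sum = Δs · [f(1) + f(2) + f(3) + f(4) + f(5)].
Sum ≈ 8.8128.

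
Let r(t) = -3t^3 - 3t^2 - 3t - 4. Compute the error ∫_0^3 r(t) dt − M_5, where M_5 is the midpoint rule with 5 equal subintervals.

Exact integral: ∫_0^3 r(t) dt = -113.25.
M_5 = -111.765.
Error = -113.25 − (-111.765) = -1.485.

-1.485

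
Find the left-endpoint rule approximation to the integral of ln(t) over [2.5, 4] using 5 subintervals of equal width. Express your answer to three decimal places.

Δt = (4 − 2.5)/5 = 0.3.
Left endpoints: 2.5, 2.8, 3.1, 3.4, 3.7.
f(2.5) ≈ 0.916, f(2.8) ≈ 1.030, f(3.1) ≈ 1.131, f(3.4) ≈ 1.224, f(3.7) ≈ 1.308.
Sum = Δt · [f(2.5) + f(2.8) + f(3.1) + f(3.4) + f(3.7)].
Sum ≈ 1.683.

1.683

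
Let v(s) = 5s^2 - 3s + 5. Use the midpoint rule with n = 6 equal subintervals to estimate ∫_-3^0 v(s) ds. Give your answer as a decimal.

73.1875

Δs = (0 − (-3))/6 = 0.5.
Midpoints: -2.75, -2.25, -1.75, -1.25, -0.75, -0.25.
v(-2.75) = 51.0625, v(-2.25) = 37.0625, v(-1.75) = 25.5625, v(-1.25) = 16.5625, v(-0.75) = 10.0625, v(-0.25) = 6.0625.
Sum = Δs · [v(-2.75) + v(-2.25) + v(-1.75) + ...].
Sum = 73.1875.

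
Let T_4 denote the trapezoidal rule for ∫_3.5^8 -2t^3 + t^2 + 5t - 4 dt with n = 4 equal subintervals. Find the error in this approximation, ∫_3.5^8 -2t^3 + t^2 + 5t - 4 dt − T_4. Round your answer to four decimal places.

Exact integral: ∫_3.5^8 f(t) dt = -1705.21875.
T_4 ≈ -1737.017578.
Error ≈ -1705.21875 − (-1737.017578) ≈ 31.7988.

31.7988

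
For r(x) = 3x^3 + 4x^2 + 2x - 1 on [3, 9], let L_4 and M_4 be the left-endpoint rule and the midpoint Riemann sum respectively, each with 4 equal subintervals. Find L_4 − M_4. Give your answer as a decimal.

L_4 = 4188.
M_4 = 5796.75.
L_4 − M_4 = -1608.75.

-1608.75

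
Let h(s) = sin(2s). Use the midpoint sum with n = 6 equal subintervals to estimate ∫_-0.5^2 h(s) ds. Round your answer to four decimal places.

Δs = (2 − (-0.5))/6 = 5/12.
Midpoints: -7/24, 0.125, 13/24, 23/24, 1.375, 43/24.
h(-7/24) ≈ -0.5508, h(0.125) ≈ 0.2474, h(13/24) ≈ 0.8835, h(23/24) ≈ 0.9408, h(1.375) ≈ 0.3817, h(43/24) ≈ -0.4275.
Sum = Δs · [h(-7/24) + h(0.125) + h(13/24) + ...].
Sum ≈ 0.6146.

0.6146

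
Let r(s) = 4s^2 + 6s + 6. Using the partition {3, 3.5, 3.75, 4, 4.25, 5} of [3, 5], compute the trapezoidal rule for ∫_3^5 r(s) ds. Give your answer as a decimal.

Subinterval widths: 0.5, 0.25, 0.25, 0.25, 0.75.
r(3) = 60, r(3.5) = 76, r(3.75) = 84.75, r(4) = 94, r(4.25) = 103.75, r(5) = 136.
On each subinterval the trapezoid contributes (Δs_i/2)·[r(s_{i-1}) + r(s_i)].
Sum = 191.0625.

191.0625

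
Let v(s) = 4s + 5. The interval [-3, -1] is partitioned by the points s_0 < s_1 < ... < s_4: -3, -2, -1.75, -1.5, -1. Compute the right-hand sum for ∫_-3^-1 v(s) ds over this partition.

Subinterval widths: 1, 0.25, 0.25, 0.5.
Right endpoints: -2, -1.75, -1.5, -1.
v(-2) = -3, v(-1.75) = -2, v(-1.5) = -1, v(-1) = 1.
Sum = Σ Δs_i · v(s_i).
Sum = -3.25.

-3.25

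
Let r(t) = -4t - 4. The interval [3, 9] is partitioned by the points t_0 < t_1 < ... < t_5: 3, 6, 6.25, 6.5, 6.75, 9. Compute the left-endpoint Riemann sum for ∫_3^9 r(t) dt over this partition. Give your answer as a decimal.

-139.5

Subinterval widths: 3, 0.25, 0.25, 0.25, 2.25.
Left endpoints: 3, 6, 6.25, 6.5, 6.75.
r(3) = -16, r(6) = -28, r(6.25) = -29, r(6.5) = -30, r(6.75) = -31.
Sum = Σ Δt_i · r(t_i).
Sum = -139.5.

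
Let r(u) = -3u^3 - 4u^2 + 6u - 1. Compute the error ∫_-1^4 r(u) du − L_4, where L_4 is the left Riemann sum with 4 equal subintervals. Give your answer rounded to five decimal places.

-117.83854

Exact integral: ∫_-1^4 r(u) du ≈ -237.9166667.
L_4 = -120.078125.
Error ≈ -237.9166667 − (-120.078125) ≈ -117.83854.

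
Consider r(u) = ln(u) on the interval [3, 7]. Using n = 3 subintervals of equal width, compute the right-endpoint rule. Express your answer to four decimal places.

6.8625

Δu = (7 − 3)/3 = 4/3.
Right endpoints: 13/3, 17/3, 7.
r(13/3) ≈ 1.4663, r(17/3) ≈ 1.7346, r(7) ≈ 1.9459.
Sum = Δu · [r(13/3) + r(17/3) + r(7)].
Sum ≈ 6.8625.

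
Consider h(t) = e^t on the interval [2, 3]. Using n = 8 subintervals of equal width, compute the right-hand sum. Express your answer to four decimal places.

13.5065

Δt = (3 − 2)/8 = 0.125.
Right endpoints: 2.125, 2.25, 2.375, 2.5, 2.625, 2.75, 2.875, 3.
h(2.125) ≈ 8.3729, h(2.25) ≈ 9.4877, h(2.375) ≈ 10.7510, h(2.5) ≈ 12.1825, h(2.625) ≈ 13.8046, h(2.75) ≈ 15.6426, h(2.875) ≈ 17.7254, h(3) ≈ 20.0855.
Sum = Δt · [h(2.125) + h(2.25) + h(2.375) + ...].
Sum ≈ 13.5065.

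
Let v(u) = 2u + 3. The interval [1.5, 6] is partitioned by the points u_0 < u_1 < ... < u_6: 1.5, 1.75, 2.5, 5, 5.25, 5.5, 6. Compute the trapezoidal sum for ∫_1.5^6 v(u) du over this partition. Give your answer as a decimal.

47.25

Subinterval widths: 0.25, 0.75, 2.5, 0.25, 0.25, 0.5.
v(1.5) = 6, v(1.75) = 6.5, v(2.5) = 8, v(5) = 13, v(5.25) = 13.5, v(5.5) = 14, v(6) = 15.
On each subinterval the trapezoid contributes (Δu_i/2)·[v(u_{i-1}) + v(u_i)].
Sum = 47.25.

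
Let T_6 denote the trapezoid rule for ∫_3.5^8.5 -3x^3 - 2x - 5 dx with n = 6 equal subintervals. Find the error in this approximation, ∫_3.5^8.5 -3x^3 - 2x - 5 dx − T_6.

Exact integral: ∫_3.5^8.5 f(x) dx = -3887.5.
T_6 = -3918.75.
Error = -3887.5 − (-3918.75) = 31.25.

31.25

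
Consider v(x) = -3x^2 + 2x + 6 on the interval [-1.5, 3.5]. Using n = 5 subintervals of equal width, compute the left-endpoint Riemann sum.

Δx = (3.5 − (-1.5))/5 = 1.
Left endpoints: -1.5, -0.5, 0.5, 1.5, 2.5.
v(-1.5) = -3.75, v(-0.5) = 4.25, v(0.5) = 6.25, v(1.5) = 2.25, v(2.5) = -7.75.
Sum = Δx · [v(-1.5) + v(-0.5) + v(0.5) + v(1.5) + v(2.5)].
Sum = 1.25.

1.25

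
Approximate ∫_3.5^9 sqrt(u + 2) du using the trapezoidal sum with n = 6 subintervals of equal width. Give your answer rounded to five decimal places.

15.71845

Δu = (9 − 3.5)/6 = 11/12.
f(3.5) ≈ 2.34521, f(53/12) ≈ 2.53311, f(16/3) ≈ 2.70801, f(6.25) ≈ 2.87228, f(43/6) ≈ 3.02765, f(97/12) ≈ 3.17543, f(9) ≈ 3.31662.
T_6 = (Δu/2)·[f(u_0) + 2f(u_1) + ... + 2f(u_{5}) + f(u_6)].
Sum ≈ 15.71845.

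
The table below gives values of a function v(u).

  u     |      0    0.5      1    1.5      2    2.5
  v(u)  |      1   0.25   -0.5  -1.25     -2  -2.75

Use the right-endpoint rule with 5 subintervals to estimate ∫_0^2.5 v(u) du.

Δu = 0.5.
Sum = 0.5·[0.25 + (-0.5) + (-1.25) + (-2) + (-2.75)] = -3.125.

-3.125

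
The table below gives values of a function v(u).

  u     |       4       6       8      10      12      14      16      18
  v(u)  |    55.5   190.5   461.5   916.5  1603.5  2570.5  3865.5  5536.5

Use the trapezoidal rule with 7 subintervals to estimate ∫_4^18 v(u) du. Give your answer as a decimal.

Δu = 2.
T_7 = (2/2)·[55.5 + 2·190.5 + 2·461.5 + 2·916.5 + 2·1603.5 + 2·2570.5 + 2·3865.5 + 5536.5] = 24808.

24808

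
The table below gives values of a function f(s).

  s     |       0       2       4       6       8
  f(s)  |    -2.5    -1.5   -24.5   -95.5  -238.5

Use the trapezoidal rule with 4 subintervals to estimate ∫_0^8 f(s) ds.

Δs = 2.
T_4 = (2/2)·[(-2.5) + 2·(-1.5) + 2·(-24.5) + 2·(-95.5) + (-238.5)] = -484.

-484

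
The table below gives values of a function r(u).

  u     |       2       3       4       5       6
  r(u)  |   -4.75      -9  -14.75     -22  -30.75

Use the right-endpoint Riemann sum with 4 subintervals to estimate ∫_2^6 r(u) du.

-76.5

Δu = 1.
Sum = 1·[(-9) + (-14.75) + (-22) + (-30.75)] = -76.5.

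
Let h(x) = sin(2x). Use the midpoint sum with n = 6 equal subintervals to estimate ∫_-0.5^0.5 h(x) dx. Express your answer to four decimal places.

0.0000

Δx = (0.5 − (-0.5))/6 = 1/6.
Midpoints: -5/12, -0.25, -1/12, 1/12, 0.25, 5/12.
h(-5/12) ≈ -0.7402, h(-0.25) ≈ -0.4794, h(-1/12) ≈ -0.1659, h(1/12) ≈ 0.1659, h(0.25) ≈ 0.4794, h(5/12) ≈ 0.7402.
Sum = Δx · [h(-5/12) + h(-0.25) + h(-1/12) + ...].
Sum ≈ 0.0000.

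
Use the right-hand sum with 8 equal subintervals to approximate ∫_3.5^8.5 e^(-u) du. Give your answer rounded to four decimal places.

Δu = (8.5 − 3.5)/8 = 0.625.
Right endpoints: 4.125, 4.75, 5.375, 6, 6.625, 7.25, 7.875, 8.5.
f(4.125) ≈ 0.0162, f(4.75) ≈ 0.0087, f(5.375) ≈ 0.0046, f(6) ≈ 0.0025, f(6.625) ≈ 0.0013, f(7.25) ≈ 0.0007, f(7.875) ≈ 0.0004, f(8.5) ≈ 0.0002.
Sum = Δu · [f(4.125) + f(4.75) + f(5.375) + ...].
Sum ≈ 0.0216.

0.0216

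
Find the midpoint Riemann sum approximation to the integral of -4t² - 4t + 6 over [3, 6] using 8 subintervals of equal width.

Δt = (6 − 3)/8 = 0.375.
Midpoints: 3.1875, 3.5625, 3.9375, 4.3125, 4.6875, 5.0625, 5.4375, 5.8125.
f(3.1875) = -47.390625, f(3.5625) = -59.015625, f(3.9375) = -71.765625, f(4.3125) = -85.640625, f(4.6875) = -100.640625, f(5.0625) = -116.765625, f(5.4375) = -134.015625, f(5.8125) = -152.390625.
Sum = Δt · [f(3.1875) + f(3.5625) + f(3.9375) + ...].
Sum = -287.859375.

-287.859375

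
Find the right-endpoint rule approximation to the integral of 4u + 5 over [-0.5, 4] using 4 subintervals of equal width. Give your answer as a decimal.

64.125

Δu = (4 − (-0.5))/4 = 1.125.
Right endpoints: 0.625, 1.75, 2.875, 4.
f(0.625) = 7.5, f(1.75) = 12, f(2.875) = 16.5, f(4) = 21.
Sum = Δu · [f(0.625) + f(1.75) + f(2.875) + f(4)].
Sum = 64.125.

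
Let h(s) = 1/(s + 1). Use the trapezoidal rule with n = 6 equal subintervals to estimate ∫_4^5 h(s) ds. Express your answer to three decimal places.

0.182

Δs = (5 − 4)/6 = 1/6.
h(4) = 0.2, h(25/6) = 6/31, h(13/3) = 0.1875, h(4.5) = 2/11, h(14/3) = 3/17, h(29/6) = 6/35, h(5) = 1/6.
T_6 = (Δs/2)·[h(s_0) + 2h(s_1) + ... + 2h(s_{5}) + h(s_6)].
Sum ≈ 0.182.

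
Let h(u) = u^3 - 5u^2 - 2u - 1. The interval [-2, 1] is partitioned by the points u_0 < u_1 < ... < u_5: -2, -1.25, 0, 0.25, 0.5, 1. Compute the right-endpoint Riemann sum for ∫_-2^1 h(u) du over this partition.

-12.1796875

Subinterval widths: 0.75, 1.25, 0.25, 0.25, 0.5.
Right endpoints: -1.25, 0, 0.25, 0.5, 1.
h(-1.25) = -8.265625, h(0) = -1, h(0.25) = -1.796875, h(0.5) = -3.125, h(1) = -7.
Sum = Σ Δu_i · h(u_i).
Sum = -12.1796875.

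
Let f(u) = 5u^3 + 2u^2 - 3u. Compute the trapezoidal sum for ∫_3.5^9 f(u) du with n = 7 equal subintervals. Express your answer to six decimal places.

Δu = (9 − 3.5)/7 = 11/14.
f(3.5) = 228.375, f(30/7) = 143190/343, f(71/14) = 1888955/2744, f(41/7) = 362112/343, f(93/14) = 4209273/2744, f(52/7) = 733252/343, f(115/14) = 7907055/2744, f(9) = 3780.
T_7 = (Δu/2)·[f(u_0) + 2f(u_1) + ... + 2f(u_{6}) + f(u_7)].
Sum ≈ 8422.148597.

8422.148597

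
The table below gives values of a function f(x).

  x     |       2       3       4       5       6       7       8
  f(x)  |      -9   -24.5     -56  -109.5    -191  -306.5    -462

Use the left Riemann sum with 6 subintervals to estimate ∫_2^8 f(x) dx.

-696.5

Δx = 1.
Sum = 1·[(-9) + (-24.5) + (-56) + (-109.5) + (-191) + (-306.5)] = -696.5.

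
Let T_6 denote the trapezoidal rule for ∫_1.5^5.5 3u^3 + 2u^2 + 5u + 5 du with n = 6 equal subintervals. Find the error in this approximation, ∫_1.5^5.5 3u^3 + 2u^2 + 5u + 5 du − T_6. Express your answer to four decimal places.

-9.9259

Exact integral: ∫_1.5^5.5 f(u) du ≈ 881.166667.
T_6 ≈ 891.092593.
Error ≈ 881.166667 − 891.092593 ≈ -9.9259.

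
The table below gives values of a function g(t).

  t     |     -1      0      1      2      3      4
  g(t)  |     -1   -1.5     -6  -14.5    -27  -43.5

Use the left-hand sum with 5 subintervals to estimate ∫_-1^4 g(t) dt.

-50

Δt = 1.
Sum = 1·[(-1) + (-1.5) + (-6) + (-14.5) + (-27)] = -50.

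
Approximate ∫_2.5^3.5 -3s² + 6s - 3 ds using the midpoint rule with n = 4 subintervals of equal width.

Δs = (3.5 − 2.5)/4 = 0.25.
Midpoints: 2.625, 2.875, 3.125, 3.375.
f(2.625) = -7.921875, f(2.875) = -10.546875, f(3.125) = -13.546875, f(3.375) = -16.921875.
Sum = Δs · [f(2.625) + f(2.875) + f(3.125) + f(3.375)].
Sum = -12.234375.

-12.234375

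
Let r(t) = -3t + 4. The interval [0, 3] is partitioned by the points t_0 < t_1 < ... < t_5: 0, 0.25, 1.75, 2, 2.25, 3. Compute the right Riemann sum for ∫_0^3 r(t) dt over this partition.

-6

Subinterval widths: 0.25, 1.5, 0.25, 0.25, 0.75.
Right endpoints: 0.25, 1.75, 2, 2.25, 3.
r(0.25) = 3.25, r(1.75) = -1.25, r(2) = -2, r(2.25) = -2.75, r(3) = -5.
Sum = Σ Δt_i · r(t_i).
Sum = -6.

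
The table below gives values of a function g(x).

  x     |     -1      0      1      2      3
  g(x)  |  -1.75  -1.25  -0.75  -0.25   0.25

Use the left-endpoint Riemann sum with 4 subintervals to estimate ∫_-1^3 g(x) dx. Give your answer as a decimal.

-4

Δx = 1.
Sum = 1·[(-1.75) + (-1.25) + (-0.75) + (-0.25)] = -4.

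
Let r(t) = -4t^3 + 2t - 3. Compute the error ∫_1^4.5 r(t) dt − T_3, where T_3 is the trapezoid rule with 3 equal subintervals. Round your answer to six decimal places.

26.201389

Exact integral: ∫_1^4.5 r(t) dt = -400.3125.
T_3 ≈ -426.51388889.
Error ≈ -400.3125 − (-426.51388889) ≈ 26.201389.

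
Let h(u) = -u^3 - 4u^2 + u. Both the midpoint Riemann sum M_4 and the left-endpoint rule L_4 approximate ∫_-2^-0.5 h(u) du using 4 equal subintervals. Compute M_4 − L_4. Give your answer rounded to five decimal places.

1.63037

M_4 ≈ -8.3862305.
L_4 ≈ -10.0166016.
M_4 − L_4 ≈ 1.63037.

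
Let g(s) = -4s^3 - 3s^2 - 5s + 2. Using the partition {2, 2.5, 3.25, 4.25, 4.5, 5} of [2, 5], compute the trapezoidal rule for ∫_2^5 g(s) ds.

Subinterval widths: 0.5, 0.75, 1, 0.25, 0.5.
g(2) = -52, g(2.5) = -91.75, g(3.25) = -183.25, g(4.25) = -380.5, g(4.5) = -445.75, g(5) = -598.
On each subinterval the trapezoid contributes (Δs_i/2)·[g(s_{i-1}) + g(s_i)].
Sum = -785.15625.

-785.15625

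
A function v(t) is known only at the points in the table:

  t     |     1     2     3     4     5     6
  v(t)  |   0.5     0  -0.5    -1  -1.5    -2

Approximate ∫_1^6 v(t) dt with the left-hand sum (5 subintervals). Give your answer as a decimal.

Δt = 1.
Sum = 1·[0.5 + 0 + (-0.5) + (-1) + (-1.5)] = -2.5.

-2.5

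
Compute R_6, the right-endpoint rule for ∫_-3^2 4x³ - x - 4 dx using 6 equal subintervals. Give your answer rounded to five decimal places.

Δx = (2 − (-3))/6 = 5/6.
Right endpoints: -13/6, -4/3, -0.5, 1/3, 7/6, 2.
f(-13/6) = -1148/27, f(-4/3) = -328/27, f(-0.5) = -4, f(1/3) = -113/27, f(7/6) = 32/27, f(2) = 26.
Sum = Δx · [f(-13/6) + f(-4/3) + f(-0.5) + ...].
Sum ≈ -29.72222.

-29.72222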